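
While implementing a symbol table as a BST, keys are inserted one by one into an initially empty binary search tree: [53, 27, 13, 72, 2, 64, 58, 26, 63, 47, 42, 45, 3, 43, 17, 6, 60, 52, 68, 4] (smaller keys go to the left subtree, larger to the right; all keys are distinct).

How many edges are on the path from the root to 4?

6

Resulting structure (node: left, right):
  53: L=27, R=72
  27: L=13, R=47
  13: L=2, R=26
  72: L=64, R=–
  2: L=–, R=3
  64: L=58, R=68
  58: L=–, R=63
  26: L=17, R=–
  63: L=60, R=–
  47: L=42, R=52
  42: L=–, R=45
  45: L=43, R=–
  3: L=–, R=6
  43: L=–, R=–
  17: L=–, R=–
  6: L=4, R=–
  60: L=–, R=–
  52: L=–, R=–
  68: L=–, R=–
  4: L=–, R=–

Path to 4: 53 → 27 → 13 → 2 → 3 → 6 → 4, which is 6 edges.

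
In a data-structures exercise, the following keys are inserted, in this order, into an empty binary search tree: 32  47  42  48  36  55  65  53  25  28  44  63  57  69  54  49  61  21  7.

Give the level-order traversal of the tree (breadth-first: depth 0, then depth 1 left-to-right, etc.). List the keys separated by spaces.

32 25 47 21 28 42 48 7 36 44 55 53 65 49 54 63 69 57 61

32: root
47: right child of 32 (depth 1)
42: left child of 47 (depth 2)
48: right child of 47 (depth 2)
36: left child of 42 (depth 3)
55: right child of 48 (depth 3)
65: right child of 55 (depth 4)
53: left child of 55 (depth 4)
25: left child of 32 (depth 1)
28: right child of 25 (depth 2)
44: right child of 42 (depth 3)
63: left child of 65 (depth 5)
57: left child of 63 (depth 6)
69: right child of 65 (depth 5)
54: right child of 53 (depth 5)
49: left child of 53 (depth 5)
61: right child of 57 (depth 7)
21: left child of 25 (depth 2)
7: left child of 21 (depth 3)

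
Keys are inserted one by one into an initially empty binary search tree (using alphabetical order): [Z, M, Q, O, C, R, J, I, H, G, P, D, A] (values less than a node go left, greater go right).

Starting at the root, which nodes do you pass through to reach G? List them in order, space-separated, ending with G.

Insert Z: tree is empty, so Z becomes the root.
Insert M: M < Z → go left. Place as left child of Z.
Insert Q: Q < Z → go left; Q > M → go right. Place as right child of M.
Insert O: O < Z → go left; O > M → go right; O < Q → go left. Place as left child of Q.
Insert C: C < Z → go left; C < M → go left. Place as left child of M.
Insert R: R < Z → go left; R > M → go right; R > Q → go right. Place as right child of Q.
Insert J: J < Z → go left; J < M → go left; J > C → go right. Place as right child of C.
Insert I: I < Z → go left; I < M → go left; I > C → go right; I < J → go left. Place as left child of J.
Insert H: H < Z → go left; H < M → go left; H > C → go right; H < J → go left; H < I → go left. Place as left child of I.
Insert G: G < Z → go left; G < M → go left; G > C → go right; G < J → go left; G < I → go left; G < H → go left. Place as left child of H.
Insert P: P < Z → go left; P > M → go right; P < Q → go left; P > O → go right. Place as right child of O.
Insert D: D < Z → go left; D < M → go left; D > C → go right; D < J → go left; D < I → go left; D < H → go left; D < G → go left. Place as left child of G.
Insert A: A < Z → go left; A < M → go left; A < C → go left. Place as left child of C.

Z M C J I H G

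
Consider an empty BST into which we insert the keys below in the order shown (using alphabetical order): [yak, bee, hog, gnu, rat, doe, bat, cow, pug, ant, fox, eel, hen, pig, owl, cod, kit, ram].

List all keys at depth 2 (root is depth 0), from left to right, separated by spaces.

bat hog

Insert yak: tree is empty, so yak becomes the root.
Insert bee: bee < yak → go left. Place as left child of yak.
Insert hog: hog < yak → go left; hog > bee → go right. Place as right child of bee.
Insert gnu: gnu < yak → go left; gnu > bee → go right; gnu < hog → go left. Place as left child of hog.
Insert rat: rat < yak → go left; rat > bee → go right; rat > hog → go right. Place as right child of hog.
Insert doe: doe < yak → go left; doe > bee → go right; doe < hog → go left; doe < gnu → go left. Place as left child of gnu.
Insert bat: bat < yak → go left; bat < bee → go left. Place as left child of bee.
Insert cow: cow < yak → go left; cow > bee → go right; cow < hog → go left; cow < gnu → go left; cow < doe → go left. Place as left child of doe.
Insert pug: pug < yak → go left; pug > bee → go right; pug > hog → go right; pug < rat → go left. Place as left child of rat.
Insert ant: ant < yak → go left; ant < bee → go left; ant < bat → go left. Place as left child of bat.
Insert fox: fox < yak → go left; fox > bee → go right; fox < hog → go left; fox < gnu → go left; fox > doe → go right. Place as right child of doe.
Insert eel: eel < yak → go left; eel > bee → go right; eel < hog → go left; eel < gnu → go left; eel > doe → go right; eel < fox → go left. Place as left child of fox.
Insert hen: hen < yak → go left; hen > bee → go right; hen < hog → go left; hen > gnu → go right. Place as right child of gnu.
Insert pig: pig < yak → go left; pig > bee → go right; pig > hog → go right; pig < rat → go left; pig < pug → go left. Place as left child of pug.
Insert owl: owl < yak → go left; owl > bee → go right; owl > hog → go right; owl < rat → go left; owl < pug → go left; owl < pig → go left. Place as left child of pig.
Insert cod: cod < yak → go left; cod > bee → go right; cod < hog → go left; cod < gnu → go left; cod < doe → go left; cod < cow → go left. Place as left child of cow.
Insert kit: kit < yak → go left; kit > bee → go right; kit > hog → go right; kit < rat → go left; kit < pug → go left; kit < pig → go left; kit < owl → go left. Place as left child of owl.
Insert ram: ram < yak → go left; ram > bee → go right; ram > hog → go right; ram < rat → go left; ram > pug → go right. Place as right child of pug.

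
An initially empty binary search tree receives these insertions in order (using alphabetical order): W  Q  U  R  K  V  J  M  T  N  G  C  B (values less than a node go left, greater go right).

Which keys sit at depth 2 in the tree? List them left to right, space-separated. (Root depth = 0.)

K U

Insert W: tree is empty, so W becomes the root.
Insert Q: Q < W → go left. Place as left child of W.
Insert U: U < W → go left; U > Q → go right. Place as right child of Q.
Insert R: R < W → go left; R > Q → go right; R < U → go left. Place as left child of U.
Insert K: K < W → go left; K < Q → go left. Place as left child of Q.
Insert V: V < W → go left; V > Q → go right; V > U → go right. Place as right child of U.
Insert J: J < W → go left; J < Q → go left; J < K → go left. Place as left child of K.
Insert M: M < W → go left; M < Q → go left; M > K → go right. Place as right child of K.
Insert T: T < W → go left; T > Q → go right; T < U → go left; T > R → go right. Place as right child of R.
Insert N: N < W → go left; N < Q → go left; N > K → go right; N > M → go right. Place as right child of M.
Insert G: G < W → go left; G < Q → go left; G < K → go left; G < J → go left. Place as left child of J.
Insert C: C < W → go left; C < Q → go left; C < K → go left; C < J → go left; C < G → go left. Place as left child of G.
Insert B: B < W → go left; B < Q → go left; B < K → go left; B < J → go left; B < G → go left; B < C → go left. Place as left child of C.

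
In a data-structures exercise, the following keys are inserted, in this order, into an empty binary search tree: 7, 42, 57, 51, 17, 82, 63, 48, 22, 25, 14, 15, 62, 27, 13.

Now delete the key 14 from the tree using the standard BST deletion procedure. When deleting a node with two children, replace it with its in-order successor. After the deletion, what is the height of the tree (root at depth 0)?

5

Insert 7: tree is empty, so 7 becomes the root.
Insert 42: 42 > 7 → go right. Place as right child of 7.
Insert 57: 57 > 7 → go right; 57 > 42 → go right. Place as right child of 42.
Insert 51: 51 > 7 → go right; 51 > 42 → go right; 51 < 57 → go left. Place as left child of 57.
Insert 17: 17 > 7 → go right; 17 < 42 → go left. Place as left child of 42.
Insert 82: 82 > 7 → go right; 82 > 42 → go right; 82 > 57 → go right. Place as right child of 57.
Insert 63: 63 > 7 → go right; 63 > 42 → go right; 63 > 57 → go right; 63 < 82 → go left. Place as left child of 82.
Insert 48: 48 > 7 → go right; 48 > 42 → go right; 48 < 57 → go left; 48 < 51 → go left. Place as left child of 51.
Insert 22: 22 > 7 → go right; 22 < 42 → go left; 22 > 17 → go right. Place as right child of 17.
Insert 25: 25 > 7 → go right; 25 < 42 → go left; 25 > 17 → go right; 25 > 22 → go right. Place as right child of 22.
Insert 14: 14 > 7 → go right; 14 < 42 → go left; 14 < 17 → go left. Place as left child of 17.
Insert 15: 15 > 7 → go right; 15 < 42 → go left; 15 < 17 → go left; 15 > 14 → go right. Place as right child of 14.
Insert 62: 62 > 7 → go right; 62 > 42 → go right; 62 > 57 → go right; 62 < 82 → go left; 62 < 63 → go left. Place as left child of 63.
Insert 27: 27 > 7 → go right; 27 < 42 → go left; 27 > 17 → go right; 27 > 22 → go right; 27 > 25 → go right. Place as right child of 25.
Insert 13: 13 > 7 → go right; 13 < 42 → go left; 13 < 17 → go left; 13 < 14 → go left. Place as left child of 14.

Delete 14 (two children — replace with in-order successor).
After deletion, deepest node is 62 at depth 5.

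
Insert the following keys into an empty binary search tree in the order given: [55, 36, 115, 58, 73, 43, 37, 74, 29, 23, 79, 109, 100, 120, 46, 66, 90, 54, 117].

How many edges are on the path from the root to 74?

55: root
36: left child of 55 (depth 1)
115: right child of 55 (depth 1)
58: left child of 115 (depth 2)
73: right child of 58 (depth 3)
43: right child of 36 (depth 2)
37: left child of 43 (depth 3)
74: right child of 73 (depth 4)
29: left child of 36 (depth 2)
23: left child of 29 (depth 3)
79: right child of 74 (depth 5)
109: right child of 79 (depth 6)
100: left child of 109 (depth 7)
120: right child of 115 (depth 2)
46: right child of 43 (depth 3)
66: left child of 73 (depth 4)
90: left child of 100 (depth 8)
54: right child of 46 (depth 4)
117: left child of 120 (depth 3)

Path to 74: 55 → 115 → 58 → 73 → 74, which is 4 edges.

4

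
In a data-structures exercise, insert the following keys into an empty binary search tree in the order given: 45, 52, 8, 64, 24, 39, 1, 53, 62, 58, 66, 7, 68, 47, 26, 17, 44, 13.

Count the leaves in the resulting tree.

Insert 45: tree is empty, so 45 becomes the root.
Insert 52: 52 > 45 → go right. Place as right child of 45.
Insert 8: 8 < 45 → go left. Place as left child of 45.
Insert 64: 64 > 45 → go right; 64 > 52 → go right. Place as right child of 52.
Insert 24: 24 < 45 → go left; 24 > 8 → go right. Place as right child of 8.
Insert 39: 39 < 45 → go left; 39 > 8 → go right; 39 > 24 → go right. Place as right child of 24.
Insert 1: 1 < 45 → go left; 1 < 8 → go left. Place as left child of 8.
Insert 53: 53 > 45 → go right; 53 > 52 → go right; 53 < 64 → go left. Place as left child of 64.
Insert 62: 62 > 45 → go right; 62 > 52 → go right; 62 < 64 → go left; 62 > 53 → go right. Place as right child of 53.
Insert 58: 58 > 45 → go right; 58 > 52 → go right; 58 < 64 → go left; 58 > 53 → go right; 58 < 62 → go left. Place as left child of 62.
Insert 66: 66 > 45 → go right; 66 > 52 → go right; 66 > 64 → go right. Place as right child of 64.
Insert 7: 7 < 45 → go left; 7 < 8 → go left; 7 > 1 → go right. Place as right child of 1.
Insert 68: 68 > 45 → go right; 68 > 52 → go right; 68 > 64 → go right; 68 > 66 → go right. Place as right child of 66.
Insert 47: 47 > 45 → go right; 47 < 52 → go left. Place as left child of 52.
Insert 26: 26 < 45 → go left; 26 > 8 → go right; 26 > 24 → go right; 26 < 39 → go left. Place as left child of 39.
Insert 17: 17 < 45 → go left; 17 > 8 → go right; 17 < 24 → go left. Place as left child of 24.
Insert 44: 44 < 45 → go left; 44 > 8 → go right; 44 > 24 → go right; 44 > 39 → go right. Place as right child of 39.
Insert 13: 13 < 45 → go left; 13 > 8 → go right; 13 < 24 → go left; 13 < 17 → go left. Place as left child of 17.

Leaves: 7, 13, 26, 44, 47, 58, 68 — 7 in total.

7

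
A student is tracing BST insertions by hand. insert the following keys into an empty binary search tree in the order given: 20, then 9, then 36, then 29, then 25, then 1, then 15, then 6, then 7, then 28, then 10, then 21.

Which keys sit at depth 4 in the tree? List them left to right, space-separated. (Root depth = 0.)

7 21 28

Resulting structure (node: left, right):
  20: L=9, R=36
  9: L=1, R=15
  36: L=29, R=–
  29: L=25, R=–
  25: L=21, R=28
  1: L=–, R=6
  15: L=10, R=–
  6: L=–, R=7
  7: L=–, R=–
  28: L=–, R=–
  10: L=–, R=–
  21: L=–, R=–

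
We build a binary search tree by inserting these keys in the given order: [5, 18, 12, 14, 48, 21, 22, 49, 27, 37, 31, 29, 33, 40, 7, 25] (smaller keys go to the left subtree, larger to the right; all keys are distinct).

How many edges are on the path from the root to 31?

5: root
18: right child of 5 (depth 1)
12: left child of 18 (depth 2)
14: right child of 12 (depth 3)
48: right child of 18 (depth 2)
21: left child of 48 (depth 3)
22: right child of 21 (depth 4)
49: right child of 48 (depth 3)
27: right child of 22 (depth 5)
37: right child of 27 (depth 6)
31: left child of 37 (depth 7)
29: left child of 31 (depth 8)
33: right child of 31 (depth 8)
40: right child of 37 (depth 7)
7: left child of 12 (depth 3)
25: left child of 27 (depth 6)

Path to 31: 5 → 18 → 48 → 21 → 22 → 27 → 37 → 31, which is 7 edges.

7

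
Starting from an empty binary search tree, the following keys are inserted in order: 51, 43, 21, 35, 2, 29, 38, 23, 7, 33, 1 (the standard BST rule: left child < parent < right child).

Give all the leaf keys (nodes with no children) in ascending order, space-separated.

1 7 23 33 38

Resulting structure (node: left, right):
  51: L=43, R=–
  43: L=21, R=–
  21: L=2, R=35
  35: L=29, R=38
  2: L=1, R=7
  29: L=23, R=33
  38: L=–, R=–
  23: L=–, R=–
  7: L=–, R=–
  33: L=–, R=–
  1: L=–, R=–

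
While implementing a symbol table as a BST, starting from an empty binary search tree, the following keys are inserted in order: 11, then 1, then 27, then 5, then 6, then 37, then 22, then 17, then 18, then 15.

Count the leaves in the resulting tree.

4

Insert 11: tree is empty, so 11 becomes the root.
Insert 1: 1 < 11 → go left. Place as left child of 11.
Insert 27: 27 > 11 → go right. Place as right child of 11.
Insert 5: 5 < 11 → go left; 5 > 1 → go right. Place as right child of 1.
Insert 6: 6 < 11 → go left; 6 > 1 → go right; 6 > 5 → go right. Place as right child of 5.
Insert 37: 37 > 11 → go right; 37 > 27 → go right. Place as right child of 27.
Insert 22: 22 > 11 → go right; 22 < 27 → go left. Place as left child of 27.
Insert 17: 17 > 11 → go right; 17 < 27 → go left; 17 < 22 → go left. Place as left child of 22.
Insert 18: 18 > 11 → go right; 18 < 27 → go left; 18 < 22 → go left; 18 > 17 → go right. Place as right child of 17.
Insert 15: 15 > 11 → go right; 15 < 27 → go left; 15 < 22 → go left; 15 < 17 → go left. Place as left child of 17.

Leaves: 6, 15, 18, 37 — 4 in total.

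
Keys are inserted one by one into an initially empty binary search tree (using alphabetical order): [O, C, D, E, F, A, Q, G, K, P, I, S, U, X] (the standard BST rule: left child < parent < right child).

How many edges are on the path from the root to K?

6

O: root
C: left child of O (depth 1)
D: right child of C (depth 2)
E: right child of D (depth 3)
F: right child of E (depth 4)
A: left child of C (depth 2)
Q: right child of O (depth 1)
G: right child of F (depth 5)
K: right child of G (depth 6)
P: left child of Q (depth 2)
I: left child of K (depth 7)
S: right child of Q (depth 2)
U: right child of S (depth 3)
X: right child of U (depth 4)

Path to K: O → C → D → E → F → G → K, which is 6 edges.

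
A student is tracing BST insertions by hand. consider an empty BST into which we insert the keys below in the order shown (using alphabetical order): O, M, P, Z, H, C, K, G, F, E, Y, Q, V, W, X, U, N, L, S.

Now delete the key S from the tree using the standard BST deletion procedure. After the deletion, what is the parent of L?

K

O: root
M: left child of O (depth 1)
P: right child of O (depth 1)
Z: right child of P (depth 2)
H: left child of M (depth 2)
C: left child of H (depth 3)
K: right child of H (depth 3)
G: right child of C (depth 4)
F: left child of G (depth 5)
E: left child of F (depth 6)
Y: left child of Z (depth 3)
Q: left child of Y (depth 4)
V: right child of Q (depth 5)
W: right child of V (depth 6)
X: right child of W (depth 7)
U: left child of V (depth 6)
N: right child of M (depth 2)
L: right child of K (depth 4)
S: left child of U (depth 7)

Delete S (at most one child — splice it out).
After deletion, L's parent is K.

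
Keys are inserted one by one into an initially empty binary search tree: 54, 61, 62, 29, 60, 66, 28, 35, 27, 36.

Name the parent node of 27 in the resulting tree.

Insert 54: tree is empty, so 54 becomes the root.
Insert 61: 61 > 54 → go right. Place as right child of 54.
Insert 62: 62 > 54 → go right; 62 > 61 → go right. Place as right child of 61.
Insert 29: 29 < 54 → go left. Place as left child of 54.
Insert 60: 60 > 54 → go right; 60 < 61 → go left. Place as left child of 61.
Insert 66: 66 > 54 → go right; 66 > 61 → go right; 66 > 62 → go right. Place as right child of 62.
Insert 28: 28 < 54 → go left; 28 < 29 → go left. Place as left child of 29.
Insert 35: 35 < 54 → go left; 35 > 29 → go right. Place as right child of 29.
Insert 27: 27 < 54 → go left; 27 < 29 → go left; 27 < 28 → go left. Place as left child of 28.
Insert 36: 36 < 54 → go left; 36 > 29 → go right; 36 > 35 → go right. Place as right child of 35.

28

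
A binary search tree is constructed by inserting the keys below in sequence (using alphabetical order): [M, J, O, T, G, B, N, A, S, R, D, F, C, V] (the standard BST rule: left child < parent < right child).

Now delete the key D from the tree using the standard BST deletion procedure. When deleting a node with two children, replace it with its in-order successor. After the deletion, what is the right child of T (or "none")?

Insert M: tree is empty, so M becomes the root.
Insert J: J < M → go left. Place as left child of M.
Insert O: O > M → go right. Place as right child of M.
Insert T: T > M → go right; T > O → go right. Place as right child of O.
Insert G: G < M → go left; G < J → go left. Place as left child of J.
Insert B: B < M → go left; B < J → go left; B < G → go left. Place as left child of G.
Insert N: N > M → go right; N < O → go left. Place as left child of O.
Insert A: A < M → go left; A < J → go left; A < G → go left; A < B → go left. Place as left child of B.
Insert S: S > M → go right; S > O → go right; S < T → go left. Place as left child of T.
Insert R: R > M → go right; R > O → go right; R < T → go left; R < S → go left. Place as left child of S.
Insert D: D < M → go left; D < J → go left; D < G → go left; D > B → go right. Place as right child of B.
Insert F: F < M → go left; F < J → go left; F < G → go left; F > B → go right; F > D → go right. Place as right child of D.
Insert C: C < M → go left; C < J → go left; C < G → go left; C > B → go right; C < D → go left. Place as left child of D.
Insert V: V > M → go right; V > O → go right; V > T → go right. Place as right child of T.

Delete D (two children — replace with in-order successor).
After deletion, T's right child: V.

V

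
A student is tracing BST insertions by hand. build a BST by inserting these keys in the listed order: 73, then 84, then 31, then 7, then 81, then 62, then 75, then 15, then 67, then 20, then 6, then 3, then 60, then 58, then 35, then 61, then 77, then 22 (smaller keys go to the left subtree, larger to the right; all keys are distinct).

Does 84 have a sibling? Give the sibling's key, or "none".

31

73: root
84: right child of 73 (depth 1)
31: left child of 73 (depth 1)
7: left child of 31 (depth 2)
81: left child of 84 (depth 2)
62: right child of 31 (depth 2)
75: left child of 81 (depth 3)
15: right child of 7 (depth 3)
67: right child of 62 (depth 3)
20: right child of 15 (depth 4)
6: left child of 7 (depth 3)
3: left child of 6 (depth 4)
60: left child of 62 (depth 3)
58: left child of 60 (depth 4)
35: left child of 58 (depth 5)
61: right child of 60 (depth 4)
77: right child of 75 (depth 4)
22: right child of 20 (depth 5)

84's parent is 73; the other child of 73 is 31.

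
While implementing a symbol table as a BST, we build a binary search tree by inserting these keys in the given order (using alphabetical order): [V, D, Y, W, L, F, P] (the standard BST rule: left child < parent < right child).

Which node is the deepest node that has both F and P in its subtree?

Resulting structure (node: left, right):
  V: L=D, R=Y
  D: L=–, R=L
  Y: L=W, R=–
  W: L=–, R=–
  L: L=F, R=P
  F: L=–, R=–
  P: L=–, R=–

Path to F: V → D → L → F
Path to P: V → D → L → P
The paths share a prefix ending at L, then split left and right.

L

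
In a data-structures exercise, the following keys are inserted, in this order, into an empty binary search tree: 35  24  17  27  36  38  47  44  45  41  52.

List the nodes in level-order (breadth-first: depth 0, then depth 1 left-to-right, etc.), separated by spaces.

35: root
24: left child of 35 (depth 1)
17: left child of 24 (depth 2)
27: right child of 24 (depth 2)
36: right child of 35 (depth 1)
38: right child of 36 (depth 2)
47: right child of 38 (depth 3)
44: left child of 47 (depth 4)
45: right child of 44 (depth 5)
41: left child of 44 (depth 5)
52: right child of 47 (depth 4)

35 24 36 17 27 38 47 44 52 41 45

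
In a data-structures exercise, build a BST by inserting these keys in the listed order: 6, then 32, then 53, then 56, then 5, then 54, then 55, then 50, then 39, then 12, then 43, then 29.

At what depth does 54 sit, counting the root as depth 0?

4

Insert 6: tree is empty, so 6 becomes the root.
Insert 32: 32 > 6 → go right. Place as right child of 6.
Insert 53: 53 > 6 → go right; 53 > 32 → go right. Place as right child of 32.
Insert 56: 56 > 6 → go right; 56 > 32 → go right; 56 > 53 → go right. Place as right child of 53.
Insert 5: 5 < 6 → go left. Place as left child of 6.
Insert 54: 54 > 6 → go right; 54 > 32 → go right; 54 > 53 → go right; 54 < 56 → go left. Place as left child of 56.
Insert 55: 55 > 6 → go right; 55 > 32 → go right; 55 > 53 → go right; 55 < 56 → go left; 55 > 54 → go right. Place as right child of 54.
Insert 50: 50 > 6 → go right; 50 > 32 → go right; 50 < 53 → go left. Place as left child of 53.
Insert 39: 39 > 6 → go right; 39 > 32 → go right; 39 < 53 → go left; 39 < 50 → go left. Place as left child of 50.
Insert 12: 12 > 6 → go right; 12 < 32 → go left. Place as left child of 32.
Insert 43: 43 > 6 → go right; 43 > 32 → go right; 43 < 53 → go left; 43 < 50 → go left; 43 > 39 → go right. Place as right child of 39.
Insert 29: 29 > 6 → go right; 29 < 32 → go left; 29 > 12 → go right. Place as right child of 12.

Path to 54: 6 → 32 → 53 → 56 → 54, which is 4 edges.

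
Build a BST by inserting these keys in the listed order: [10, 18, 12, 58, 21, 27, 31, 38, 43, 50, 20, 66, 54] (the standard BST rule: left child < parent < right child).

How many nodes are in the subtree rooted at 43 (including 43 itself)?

Insert 10: tree is empty, so 10 becomes the root.
Insert 18: 18 > 10 → go right. Place as right child of 10.
Insert 12: 12 > 10 → go right; 12 < 18 → go left. Place as left child of 18.
Insert 58: 58 > 10 → go right; 58 > 18 → go right. Place as right child of 18.
Insert 21: 21 > 10 → go right; 21 > 18 → go right; 21 < 58 → go left. Place as left child of 58.
Insert 27: 27 > 10 → go right; 27 > 18 → go right; 27 < 58 → go left; 27 > 21 → go right. Place as right child of 21.
Insert 31: 31 > 10 → go right; 31 > 18 → go right; 31 < 58 → go left; 31 > 21 → go right; 31 > 27 → go right. Place as right child of 27.
Insert 38: 38 > 10 → go right; 38 > 18 → go right; 38 < 58 → go left; 38 > 21 → go right; 38 > 27 → go right; 38 > 31 → go right. Place as right child of 31.
Insert 43: 43 > 10 → go right; 43 > 18 → go right; 43 < 58 → go left; 43 > 21 → go right; 43 > 27 → go right; 43 > 31 → go right; 43 > 38 → go right. Place as right child of 38.
Insert 50: 50 > 10 → go right; 50 > 18 → go right; 50 < 58 → go left; 50 > 21 → go right; 50 > 27 → go right; 50 > 31 → go right; 50 > 38 → go right; 50 > 43 → go right. Place as right child of 43.
Insert 20: 20 > 10 → go right; 20 > 18 → go right; 20 < 58 → go left; 20 < 21 → go left. Place as left child of 21.
Insert 66: 66 > 10 → go right; 66 > 18 → go right; 66 > 58 → go right. Place as right child of 58.
Insert 54: 54 > 10 → go right; 54 > 18 → go right; 54 < 58 → go left; 54 > 21 → go right; 54 > 27 → go right; 54 > 31 → go right; 54 > 38 → go right; 54 > 43 → go right; 54 > 50 → go right. Place as right child of 50.

Subtree rooted at 43 contains: 43, 50, 54 — 3 nodes.

3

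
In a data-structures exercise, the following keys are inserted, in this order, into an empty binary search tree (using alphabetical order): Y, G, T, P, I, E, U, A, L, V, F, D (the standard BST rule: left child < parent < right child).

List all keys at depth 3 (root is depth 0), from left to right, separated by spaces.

Y: root
G: left child of Y (depth 1)
T: right child of G (depth 2)
P: left child of T (depth 3)
I: left child of P (depth 4)
E: left child of G (depth 2)
U: right child of T (depth 3)
A: left child of E (depth 3)
L: right child of I (depth 5)
V: right child of U (depth 4)
F: right child of E (depth 3)
D: right child of A (depth 4)

A F P U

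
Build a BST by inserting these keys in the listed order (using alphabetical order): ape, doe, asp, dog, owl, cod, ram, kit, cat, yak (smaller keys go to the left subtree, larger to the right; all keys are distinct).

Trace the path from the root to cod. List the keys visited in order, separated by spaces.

ape doe asp cod

ape: root
doe: right child of ape (depth 1)
asp: left child of doe (depth 2)
dog: right child of doe (depth 2)
owl: right child of dog (depth 3)
cod: right child of asp (depth 3)
ram: right child of owl (depth 4)
kit: left child of owl (depth 4)
cat: left child of cod (depth 4)
yak: right child of ram (depth 5)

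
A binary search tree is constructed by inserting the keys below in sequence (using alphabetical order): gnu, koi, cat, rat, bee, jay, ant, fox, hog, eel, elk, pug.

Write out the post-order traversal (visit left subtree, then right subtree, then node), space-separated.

ant bee elk eel fox cat hog jay pug rat koi gnu

gnu: root
koi: right child of gnu (depth 1)
cat: left child of gnu (depth 1)
rat: right child of koi (depth 2)
bee: left child of cat (depth 2)
jay: left child of koi (depth 2)
ant: left child of bee (depth 3)
fox: right child of cat (depth 2)
hog: left child of jay (depth 3)
eel: left child of fox (depth 3)
elk: right child of eel (depth 4)
pug: left child of rat (depth 3)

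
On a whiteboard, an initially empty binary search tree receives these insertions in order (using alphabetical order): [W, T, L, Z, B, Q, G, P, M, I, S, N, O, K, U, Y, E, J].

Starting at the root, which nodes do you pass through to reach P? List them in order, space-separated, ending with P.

W: root
T: left child of W (depth 1)
L: left child of T (depth 2)
Z: right child of W (depth 1)
B: left child of L (depth 3)
Q: right child of L (depth 3)
G: right child of B (depth 4)
P: left child of Q (depth 4)
M: left child of P (depth 5)
I: right child of G (depth 5)
S: right child of Q (depth 4)
N: right child of M (depth 6)
O: right child of N (depth 7)
K: right child of I (depth 6)
U: right child of T (depth 2)
Y: left child of Z (depth 2)
E: left child of G (depth 5)
J: left child of K (depth 7)

W T L Q P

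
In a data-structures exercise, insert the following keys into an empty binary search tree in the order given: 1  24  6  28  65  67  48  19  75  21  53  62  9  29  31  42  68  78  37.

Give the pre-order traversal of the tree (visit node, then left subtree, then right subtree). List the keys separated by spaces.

1: root
24: right child of 1 (depth 1)
6: left child of 24 (depth 2)
28: right child of 24 (depth 2)
65: right child of 28 (depth 3)
67: right child of 65 (depth 4)
48: left child of 65 (depth 4)
19: right child of 6 (depth 3)
75: right child of 67 (depth 5)
21: right child of 19 (depth 4)
53: right child of 48 (depth 5)
62: right child of 53 (depth 6)
9: left child of 19 (depth 4)
29: left child of 48 (depth 5)
31: right child of 29 (depth 6)
42: right child of 31 (depth 7)
68: left child of 75 (depth 6)
78: right child of 75 (depth 6)
37: left child of 42 (depth 8)

1 24 6 19 9 21 28 65 48 29 31 42 37 53 62 67 75 68 78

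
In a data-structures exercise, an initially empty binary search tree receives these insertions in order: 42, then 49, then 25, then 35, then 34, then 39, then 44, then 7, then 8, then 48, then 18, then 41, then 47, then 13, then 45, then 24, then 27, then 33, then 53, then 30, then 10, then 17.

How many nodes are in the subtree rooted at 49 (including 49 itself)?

6

Resulting structure (node: left, right):
  42: L=25, R=49
  49: L=44, R=53
  25: L=7, R=35
  35: L=34, R=39
  34: L=27, R=–
  39: L=–, R=41
  44: L=–, R=48
  7: L=–, R=8
  8: L=–, R=18
  48: L=47, R=–
  18: L=13, R=24
  41: L=–, R=–
  47: L=45, R=–
  13: L=10, R=17
  45: L=–, R=–
  24: L=–, R=–
  27: L=–, R=33
  33: L=30, R=–
  53: L=–, R=–
  30: L=–, R=–
  10: L=–, R=–
  17: L=–, R=–

Subtree rooted at 49 contains: 49, 44, 48, 47, 45, 53 — 6 nodes.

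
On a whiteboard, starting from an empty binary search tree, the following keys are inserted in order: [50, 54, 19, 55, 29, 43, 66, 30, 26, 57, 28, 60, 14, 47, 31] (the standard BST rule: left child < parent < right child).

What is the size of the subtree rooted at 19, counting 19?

9

50: root
54: right child of 50 (depth 1)
19: left child of 50 (depth 1)
55: right child of 54 (depth 2)
29: right child of 19 (depth 2)
43: right child of 29 (depth 3)
66: right child of 55 (depth 3)
30: left child of 43 (depth 4)
26: left child of 29 (depth 3)
57: left child of 66 (depth 4)
28: right child of 26 (depth 4)
60: right child of 57 (depth 5)
14: left child of 19 (depth 2)
47: right child of 43 (depth 4)
31: right child of 30 (depth 5)

Subtree rooted at 19 contains: 19, 14, 29, 26, 28, 43, 30, 31, 47 — 9 nodes.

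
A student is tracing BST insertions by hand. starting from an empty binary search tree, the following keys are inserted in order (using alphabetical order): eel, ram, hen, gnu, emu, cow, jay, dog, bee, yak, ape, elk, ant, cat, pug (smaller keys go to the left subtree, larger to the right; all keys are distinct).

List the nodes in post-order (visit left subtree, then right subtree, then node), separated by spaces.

ant ape cat bee dog cow elk emu gnu pug jay hen yak ram eel

Insert eel: tree is empty, so eel becomes the root.
Insert ram: ram > eel → go right. Place as right child of eel.
Insert hen: hen > eel → go right; hen < ram → go left. Place as left child of ram.
Insert gnu: gnu > eel → go right; gnu < ram → go left; gnu < hen → go left. Place as left child of hen.
Insert emu: emu > eel → go right; emu < ram → go left; emu < hen → go left; emu < gnu → go left. Place as left child of gnu.
Insert cow: cow < eel → go left. Place as left child of eel.
Insert jay: jay > eel → go right; jay < ram → go left; jay > hen → go right. Place as right child of hen.
Insert dog: dog < eel → go left; dog > cow → go right. Place as right child of cow.
Insert bee: bee < eel → go left; bee < cow → go left. Place as left child of cow.
Insert yak: yak > eel → go right; yak > ram → go right. Place as right child of ram.
Insert ape: ape < eel → go left; ape < cow → go left; ape < bee → go left. Place as left child of bee.
Insert elk: elk > eel → go right; elk < ram → go left; elk < hen → go left; elk < gnu → go left; elk < emu → go left. Place as left child of emu.
Insert ant: ant < eel → go left; ant < cow → go left; ant < bee → go left; ant < ape → go left. Place as left child of ape.
Insert cat: cat < eel → go left; cat < cow → go left; cat > bee → go right. Place as right child of bee.
Insert pug: pug > eel → go right; pug < ram → go left; pug > hen → go right; pug > jay → go right. Place as right child of jay.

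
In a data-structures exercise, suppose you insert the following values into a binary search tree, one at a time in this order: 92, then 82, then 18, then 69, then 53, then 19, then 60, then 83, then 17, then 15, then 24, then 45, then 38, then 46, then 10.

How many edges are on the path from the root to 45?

7

Insert 92: tree is empty, so 92 becomes the root.
Insert 82: 82 < 92 → go left. Place as left child of 92.
Insert 18: 18 < 92 → go left; 18 < 82 → go left. Place as left child of 82.
Insert 69: 69 < 92 → go left; 69 < 82 → go left; 69 > 18 → go right. Place as right child of 18.
Insert 53: 53 < 92 → go left; 53 < 82 → go left; 53 > 18 → go right; 53 < 69 → go left. Place as left child of 69.
Insert 19: 19 < 92 → go left; 19 < 82 → go left; 19 > 18 → go right; 19 < 69 → go left; 19 < 53 → go left. Place as left child of 53.
Insert 60: 60 < 92 → go left; 60 < 82 → go left; 60 > 18 → go right; 60 < 69 → go left; 60 > 53 → go right. Place as right child of 53.
Insert 83: 83 < 92 → go left; 83 > 82 → go right. Place as right child of 82.
Insert 17: 17 < 92 → go left; 17 < 82 → go left; 17 < 18 → go left. Place as left child of 18.
Insert 15: 15 < 92 → go left; 15 < 82 → go left; 15 < 18 → go left; 15 < 17 → go left. Place as left child of 17.
Insert 24: 24 < 92 → go left; 24 < 82 → go left; 24 > 18 → go right; 24 < 69 → go left; 24 < 53 → go left; 24 > 19 → go right. Place as right child of 19.
Insert 45: 45 < 92 → go left; 45 < 82 → go left; 45 > 18 → go right; 45 < 69 → go left; 45 < 53 → go left; 45 > 19 → go right; 45 > 24 → go right. Place as right child of 24.
Insert 38: 38 < 92 → go left; 38 < 82 → go left; 38 > 18 → go right; 38 < 69 → go left; 38 < 53 → go left; 38 > 19 → go right; 38 > 24 → go right; 38 < 45 → go left. Place as left child of 45.
Insert 46: 46 < 92 → go left; 46 < 82 → go left; 46 > 18 → go right; 46 < 69 → go left; 46 < 53 → go left; 46 > 19 → go right; 46 > 24 → go right; 46 > 45 → go right. Place as right child of 45.
Insert 10: 10 < 92 → go left; 10 < 82 → go left; 10 < 18 → go left; 10 < 17 → go left; 10 < 15 → go left. Place as left child of 15.

Path to 45: 92 → 82 → 18 → 69 → 53 → 19 → 24 → 45, which is 7 edges.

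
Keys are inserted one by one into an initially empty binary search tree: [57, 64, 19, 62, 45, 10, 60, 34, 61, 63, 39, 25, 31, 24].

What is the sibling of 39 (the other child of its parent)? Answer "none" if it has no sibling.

Insert 57: tree is empty, so 57 becomes the root.
Insert 64: 64 > 57 → go right. Place as right child of 57.
Insert 19: 19 < 57 → go left. Place as left child of 57.
Insert 62: 62 > 57 → go right; 62 < 64 → go left. Place as left child of 64.
Insert 45: 45 < 57 → go left; 45 > 19 → go right. Place as right child of 19.
Insert 10: 10 < 57 → go left; 10 < 19 → go left. Place as left child of 19.
Insert 60: 60 > 57 → go right; 60 < 64 → go left; 60 < 62 → go left. Place as left child of 62.
Insert 34: 34 < 57 → go left; 34 > 19 → go right; 34 < 45 → go left. Place as left child of 45.
Insert 61: 61 > 57 → go right; 61 < 64 → go left; 61 < 62 → go left; 61 > 60 → go right. Place as right child of 60.
Insert 63: 63 > 57 → go right; 63 < 64 → go left; 63 > 62 → go right. Place as right child of 62.
Insert 39: 39 < 57 → go left; 39 > 19 → go right; 39 < 45 → go left; 39 > 34 → go right. Place as right child of 34.
Insert 25: 25 < 57 → go left; 25 > 19 → go right; 25 < 45 → go left; 25 < 34 → go left. Place as left child of 34.
Insert 31: 31 < 57 → go left; 31 > 19 → go right; 31 < 45 → go left; 31 < 34 → go left; 31 > 25 → go right. Place as right child of 25.
Insert 24: 24 < 57 → go left; 24 > 19 → go right; 24 < 45 → go left; 24 < 34 → go left; 24 < 25 → go left. Place as left child of 25.

39's parent is 34; the other child of 34 is 25.

25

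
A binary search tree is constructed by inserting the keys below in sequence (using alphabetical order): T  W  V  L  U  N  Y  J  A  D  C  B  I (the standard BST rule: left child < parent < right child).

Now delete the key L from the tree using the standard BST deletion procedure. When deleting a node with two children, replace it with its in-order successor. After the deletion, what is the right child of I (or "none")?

T: root
W: right child of T (depth 1)
V: left child of W (depth 2)
L: left child of T (depth 1)
U: left child of V (depth 3)
N: right child of L (depth 2)
Y: right child of W (depth 2)
J: left child of L (depth 2)
A: left child of J (depth 3)
D: right child of A (depth 4)
C: left child of D (depth 5)
B: left child of C (depth 6)
I: right child of D (depth 5)

Delete L (two children — replace with in-order successor).
After deletion, I's right child: none.

none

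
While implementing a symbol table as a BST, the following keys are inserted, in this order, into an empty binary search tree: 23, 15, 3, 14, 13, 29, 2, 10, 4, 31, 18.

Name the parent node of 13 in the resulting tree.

Resulting structure (node: left, right):
  23: L=15, R=29
  15: L=3, R=18
  3: L=2, R=14
  14: L=13, R=–
  13: L=10, R=–
  29: L=–, R=31
  2: L=–, R=–
  10: L=4, R=–
  4: L=–, R=–
  31: L=–, R=–
  18: L=–, R=–

14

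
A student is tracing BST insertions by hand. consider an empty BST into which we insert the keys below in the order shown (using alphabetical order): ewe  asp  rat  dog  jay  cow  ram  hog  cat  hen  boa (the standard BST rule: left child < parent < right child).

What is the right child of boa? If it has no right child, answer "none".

Resulting structure (node: left, right):
  ewe: L=asp, R=rat
  asp: L=–, R=dog
  rat: L=jay, R=–
  dog: L=cow, R=–
  jay: L=hog, R=ram
  cow: L=cat, R=–
  ram: L=–, R=–
  hog: L=hen, R=–
  cat: L=boa, R=–
  hen: L=–, R=–
  boa: L=–, R=–

none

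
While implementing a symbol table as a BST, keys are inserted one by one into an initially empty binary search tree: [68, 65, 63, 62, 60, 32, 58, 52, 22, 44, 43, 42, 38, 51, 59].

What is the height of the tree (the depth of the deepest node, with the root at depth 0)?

68: root
65: left child of 68 (depth 1)
63: left child of 65 (depth 2)
62: left child of 63 (depth 3)
60: left child of 62 (depth 4)
32: left child of 60 (depth 5)
58: right child of 32 (depth 6)
52: left child of 58 (depth 7)
22: left child of 32 (depth 6)
44: left child of 52 (depth 8)
43: left child of 44 (depth 9)
42: left child of 43 (depth 10)
38: left child of 42 (depth 11)
51: right child of 44 (depth 9)
59: right child of 58 (depth 7)

The deepest node is 38 at depth 11.

11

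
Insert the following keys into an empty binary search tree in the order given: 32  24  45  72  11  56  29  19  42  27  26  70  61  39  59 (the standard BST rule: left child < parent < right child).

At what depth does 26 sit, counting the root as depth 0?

4

32: root
24: left child of 32 (depth 1)
45: right child of 32 (depth 1)
72: right child of 45 (depth 2)
11: left child of 24 (depth 2)
56: left child of 72 (depth 3)
29: right child of 24 (depth 2)
19: right child of 11 (depth 3)
42: left child of 45 (depth 2)
27: left child of 29 (depth 3)
26: left child of 27 (depth 4)
70: right child of 56 (depth 4)
61: left child of 70 (depth 5)
39: left child of 42 (depth 3)
59: left child of 61 (depth 6)

Path to 26: 32 → 24 → 29 → 27 → 26, which is 4 edges.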